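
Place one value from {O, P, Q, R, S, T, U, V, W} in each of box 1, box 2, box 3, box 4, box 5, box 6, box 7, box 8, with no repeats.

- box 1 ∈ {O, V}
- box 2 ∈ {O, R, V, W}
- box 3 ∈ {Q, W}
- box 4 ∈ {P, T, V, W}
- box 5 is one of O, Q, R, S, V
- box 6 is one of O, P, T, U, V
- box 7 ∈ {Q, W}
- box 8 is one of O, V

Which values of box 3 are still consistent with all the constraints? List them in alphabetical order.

Q, W

box 1 and box 8 between them cover only {O, V} — a naked pair. Remove those values from box 2, box 4, box 5, box 6.
box 3 and box 7 share exactly the 2 values {Q, W}; by pigeonhole those values go to them, so strike Q, W from box 2, box 4, box 5.
box 2 has just one choice, so box 2 = R. Remove R from box 5.
box 5's domain is down to {S}, so box 5 = S.
No further eliminations apply; box 3 can still be any of Q, W.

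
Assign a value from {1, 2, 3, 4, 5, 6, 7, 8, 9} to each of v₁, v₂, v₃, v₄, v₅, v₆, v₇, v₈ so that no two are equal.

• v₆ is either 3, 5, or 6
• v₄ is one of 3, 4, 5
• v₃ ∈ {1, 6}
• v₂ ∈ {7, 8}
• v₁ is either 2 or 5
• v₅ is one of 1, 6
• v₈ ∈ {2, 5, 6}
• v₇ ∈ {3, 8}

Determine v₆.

The 8 variables together cover exactly {1, 2, 3, 4, 5, 6, 7, 8} — 8 values for 8 variables — and 4 appears only in v₄'s list, so v₄ = 4.
The 7 still-open variables together cover exactly {1, 2, 3, 5, 6, 7, 8} — 7 values for 7 variables — and 7 appears only in v₂'s list, so v₂ = 7.
The 6 still-open variables together cover exactly {1, 2, 3, 5, 6, 8} — 6 values for 6 variables — and 8 appears only in v₇'s list, so v₇ = 8.
Among the 5 still-open variables, 3 fits only v₆ (and all 5 values in {1, 2, 3, 5, 6} must be used), so v₆ = 3.

3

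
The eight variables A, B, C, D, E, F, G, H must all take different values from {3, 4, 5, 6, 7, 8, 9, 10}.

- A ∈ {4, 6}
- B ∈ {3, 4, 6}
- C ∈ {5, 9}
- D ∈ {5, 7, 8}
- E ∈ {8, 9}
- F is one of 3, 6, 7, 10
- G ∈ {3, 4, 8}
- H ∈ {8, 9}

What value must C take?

5

The 8 variables together cover exactly {3, 4, 5, 6, 7, 8, 9, 10} — 8 values for 8 variables — and 10 appears only in F's list, so F = 10.
Among the 7 still-open variables, 7 fits only D (and all 7 values in {3, 4, 5, 6, 7, 8, 9} must be used), so D = 7.
The 6 still-open variables draw from only 6 values {3, 4, 5, 6, 8, 9}, so each is used; only C can be 5, hence C = 5.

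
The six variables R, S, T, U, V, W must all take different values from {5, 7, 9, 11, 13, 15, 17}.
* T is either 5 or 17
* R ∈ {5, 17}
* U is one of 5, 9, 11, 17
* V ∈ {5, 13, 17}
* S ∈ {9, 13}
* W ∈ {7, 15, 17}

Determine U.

The 2 variables R and T are confined to {5, 17}, which locks those values in; drop them from U, V, W.
V must be 13 (only option left). Remove 13 from S.
S has just one choice, so S = 9. Strike 9 from U.
So U = 11.

11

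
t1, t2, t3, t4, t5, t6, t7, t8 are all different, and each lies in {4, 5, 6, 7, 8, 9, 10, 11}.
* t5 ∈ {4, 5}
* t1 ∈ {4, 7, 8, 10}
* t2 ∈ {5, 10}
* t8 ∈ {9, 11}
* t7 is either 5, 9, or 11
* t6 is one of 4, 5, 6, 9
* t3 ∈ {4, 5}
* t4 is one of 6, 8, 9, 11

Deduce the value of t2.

10

The 8 variables together cover exactly {4, 5, 6, 7, 8, 9, 10, 11} — 8 values for 8 variables — and 7 appears only in t1's list, so t1 = 7.
Among the 7 still-open variables, 8 fits only t4 (and all 7 values in {4, 5, 6, 8, 9, 10, 11} must be used), so t4 = 8.
The 6 still-open variables together cover exactly {4, 5, 6, 9, 10, 11} — 6 values for 6 variables — and 6 appears only in t6's list, so t6 = 6.
Among the 5 still-open variables, 10 fits only t2 (and all 5 values in {4, 5, 9, 10, 11} must be used), so t2 = 10.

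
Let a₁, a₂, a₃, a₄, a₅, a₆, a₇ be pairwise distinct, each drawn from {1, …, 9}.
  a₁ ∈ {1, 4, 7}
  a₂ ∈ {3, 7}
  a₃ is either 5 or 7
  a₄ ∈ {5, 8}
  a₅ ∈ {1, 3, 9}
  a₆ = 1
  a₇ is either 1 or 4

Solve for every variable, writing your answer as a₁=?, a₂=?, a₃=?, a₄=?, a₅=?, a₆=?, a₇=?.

a₆'s domain is down to {1}, so a₆ = 1. So a₁, a₅, a₇ can't be 1.
a₇'s domain is down to {4}, so a₇ = 4. So a₁ can't be 4.
a₁ must be 7 (only option left). Strike 7 from a₂, a₃.
a₂ has just one choice, so a₂ = 3. Remove 3 from a₅.
a₃'s domain is down to {5}, so a₃ = 5. Remove 5 from a₄.
a₄'s domain is down to {8}, so a₄ = 8.
a₅'s domain is down to {9}, so a₅ = 9.

a₁=7, a₂=3, a₃=5, a₄=8, a₅=9, a₆=1, a₇=4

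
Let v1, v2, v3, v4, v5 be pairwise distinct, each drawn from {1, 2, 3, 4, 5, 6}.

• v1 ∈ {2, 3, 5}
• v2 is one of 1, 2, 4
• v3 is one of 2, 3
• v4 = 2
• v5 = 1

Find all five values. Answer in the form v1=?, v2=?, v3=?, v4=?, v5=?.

v4 must be 2 (only option left). Strike 2 from v1, v2, v3.
v5 must be 1 (only option left). Eliminate 1 elsewhere: v2.
That leaves v2 = 4.
v3 has just one choice, so v3 = 3. So v1 can't be 3.
v1 must be 5 (only option left).

v1=5, v2=4, v3=3, v4=2, v5=1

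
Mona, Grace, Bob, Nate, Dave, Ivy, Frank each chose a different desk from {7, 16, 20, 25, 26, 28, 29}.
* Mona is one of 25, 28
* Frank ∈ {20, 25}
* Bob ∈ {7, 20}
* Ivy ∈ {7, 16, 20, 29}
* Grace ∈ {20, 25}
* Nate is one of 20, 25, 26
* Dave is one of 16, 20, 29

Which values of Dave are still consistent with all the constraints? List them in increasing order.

16, 29

Among the 7 variables, 26 fits only Nate (and all 7 values in {7, 16, 20, 25, 26, 28, 29} must be used), so Nate = 26.
The 6 still-open variables together cover exactly {7, 16, 20, 25, 28, 29} — 6 values for 6 variables — and 28 appears only in Mona's list, so Mona = 28.
Grace and Frank between them cover only {20, 25} — a naked pair. Remove those values from Bob, Dave, Ivy.
Bob must be 7 (only option left). Strike 7 from Ivy.
No further eliminations apply; Dave can still be any of 16, 29.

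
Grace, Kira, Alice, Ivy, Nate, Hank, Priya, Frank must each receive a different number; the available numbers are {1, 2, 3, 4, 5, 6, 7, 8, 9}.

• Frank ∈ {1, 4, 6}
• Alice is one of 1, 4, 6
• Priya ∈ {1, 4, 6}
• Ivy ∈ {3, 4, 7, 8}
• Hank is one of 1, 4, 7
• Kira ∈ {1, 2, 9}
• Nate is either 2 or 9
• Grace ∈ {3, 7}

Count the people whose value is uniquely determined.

3

The 8 variables draw from only 8 values {1, 2, 3, 4, 6, 7, 8, 9}, so each is used; only Ivy can be 8, hence Ivy = 8.
Among the 7 still-open variables, 3 fits only Grace (and all 7 values in {1, 2, 3, 4, 6, 7, 9} must be used), so Grace = 3.
The 6 still-open variables together cover exactly {1, 2, 4, 6, 7, 9} — 6 values for 6 variables — and 7 appears only in Hank's list, so Hank = 7.
The 3 variables Alice, Priya, Frank are confined to {1, 4, 6}, which locks those values in; drop them from Kira.
Determined: Grace=3, Ivy=8, Hank=7. The other people each still have more than one consistent value. That makes 3.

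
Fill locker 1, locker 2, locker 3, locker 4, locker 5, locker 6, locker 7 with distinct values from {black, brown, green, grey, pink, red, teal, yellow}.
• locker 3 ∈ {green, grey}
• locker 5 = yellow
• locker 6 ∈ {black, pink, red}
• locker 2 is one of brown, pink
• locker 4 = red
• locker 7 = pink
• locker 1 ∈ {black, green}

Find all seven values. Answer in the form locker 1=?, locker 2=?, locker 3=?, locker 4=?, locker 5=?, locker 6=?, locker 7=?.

locker 4's domain is down to {red}, so locker 4 = red. So locker 6 can't be red.
locker 5's domain is down to {yellow}, so locker 5 = yellow.
locker 7's domain is down to {pink}, so locker 7 = pink. So locker 2, locker 6 can't be pink.
locker 2's domain is down to {brown}, so locker 2 = brown.
That leaves locker 6 = black. So locker 1 can't be black.
locker 1 has just one choice, so locker 1 = green. Eliminate green elsewhere: locker 3.
That leaves locker 3 = grey.

locker 1=green, locker 2=brown, locker 3=grey, locker 4=red, locker 5=yellow, locker 6=black, locker 7=pink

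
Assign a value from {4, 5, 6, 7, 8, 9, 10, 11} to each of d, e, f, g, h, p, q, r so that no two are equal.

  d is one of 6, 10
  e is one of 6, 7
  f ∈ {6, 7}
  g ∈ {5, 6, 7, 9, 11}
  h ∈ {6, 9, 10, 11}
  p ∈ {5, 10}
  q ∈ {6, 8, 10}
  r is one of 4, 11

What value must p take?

The 8 variables draw from only 8 values {4, 5, 6, 7, 8, 9, 10, 11}, so each is used; only r can be 4, hence r = 4.
Among the 7 still-open variables, 8 fits only q (and all 7 values in {5, 6, 7, 8, 9, 10, 11} must be used), so q = 8.
The 2 variables e and f are confined to {6, 7}, which locks those values in; drop them from d, g, h.
d has just one choice, so d = 10. Remove 10 from h, p.
So p = 5.

5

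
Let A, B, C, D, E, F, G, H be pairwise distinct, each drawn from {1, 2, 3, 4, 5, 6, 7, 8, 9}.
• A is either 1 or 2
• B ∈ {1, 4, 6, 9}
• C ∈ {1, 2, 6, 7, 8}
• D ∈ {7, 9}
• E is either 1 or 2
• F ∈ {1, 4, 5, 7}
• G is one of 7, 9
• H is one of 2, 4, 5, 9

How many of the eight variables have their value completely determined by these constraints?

2

Among the 8 variables, 8 fits only C (and all 8 values in {1, 2, 4, 5, 6, 7, 8, 9} must be used), so C = 8.
The 7 still-open variables together cover exactly {1, 2, 4, 5, 6, 7, 9} — 7 values for 7 variables — and 6 appears only in B's list, so B = 6.
A and E share exactly the 2 values {1, 2}; by pigeonhole those values go to them, so strike 1, 2 from F, H.
D and G between them cover only {7, 9} — a naked pair. Remove those values from F, H.
Determined: B=6, C=8. The other variables each still have more than one consistent value. That makes 2.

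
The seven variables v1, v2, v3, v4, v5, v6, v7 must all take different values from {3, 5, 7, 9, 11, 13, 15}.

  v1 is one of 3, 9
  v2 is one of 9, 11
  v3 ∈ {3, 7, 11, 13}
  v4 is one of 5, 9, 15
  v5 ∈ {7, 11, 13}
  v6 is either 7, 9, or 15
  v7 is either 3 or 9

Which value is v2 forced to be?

11

Among the 7 variables, 5 fits only v4 (and all 7 values in {3, 5, 7, 9, 11, 13, 15} must be used), so v4 = 5.
Among the 6 still-open variables, 15 fits only v6 (and all 6 values in {3, 7, 9, 11, 13, 15} must be used), so v6 = 15.
The 2 variables v1 and v7 are confined to {3, 9}, which locks those values in; drop them from v2, v3.
So v2 = 11.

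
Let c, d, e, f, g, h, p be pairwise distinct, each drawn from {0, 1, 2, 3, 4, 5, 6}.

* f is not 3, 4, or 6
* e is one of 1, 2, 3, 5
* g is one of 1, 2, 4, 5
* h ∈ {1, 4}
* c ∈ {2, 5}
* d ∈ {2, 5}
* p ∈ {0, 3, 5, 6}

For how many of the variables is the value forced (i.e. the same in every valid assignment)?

The 7 variables draw from only 7 values {0, 1, 2, 3, 4, 5, 6}, so each is used; only p can be 6, hence p = 6.
The 6 still-open variables together cover exactly {0, 1, 2, 3, 4, 5} — 6 values for 6 variables — and 0 appears only in f's list, so f = 0.
Among the 5 still-open variables, 3 fits only e (and all 5 values in {1, 2, 3, 4, 5} must be used), so e = 3.
c and d share exactly the 2 values {2, 5}; by pigeonhole those values go to them, so strike 2, 5 from g.
Determined: e=3, f=0, p=6. The other variables each still have more than one consistent value. That makes 3.

3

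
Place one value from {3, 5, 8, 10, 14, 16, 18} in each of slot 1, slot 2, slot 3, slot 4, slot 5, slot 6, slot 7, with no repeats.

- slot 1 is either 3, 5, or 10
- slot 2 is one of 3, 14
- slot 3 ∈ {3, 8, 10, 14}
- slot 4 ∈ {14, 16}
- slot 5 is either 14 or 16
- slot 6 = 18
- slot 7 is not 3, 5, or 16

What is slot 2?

slot 6's domain is down to {18}, so slot 6 = 18. Eliminate 18 elsewhere: slot 7.
The 6 still-open variables draw from only 6 values {3, 5, 8, 10, 14, 16}, so each is used; only slot 1 can be 5, hence slot 1 = 5.
The 2 variables slot 4 and slot 5 are confined to {14, 16}, which locks those values in; drop them from slot 2, slot 3, slot 7.
So slot 2 = 3.

3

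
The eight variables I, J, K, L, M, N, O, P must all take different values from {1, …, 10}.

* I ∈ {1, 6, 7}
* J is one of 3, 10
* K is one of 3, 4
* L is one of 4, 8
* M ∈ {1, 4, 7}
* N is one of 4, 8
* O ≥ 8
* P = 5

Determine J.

P's domain is down to {5}, so P = 5.
L and N between them cover only {4, 8} — a naked pair. Remove those values from K, M, O.
K's domain is down to {3}, so K = 3. Remove 3 from J.
So J = 10.

10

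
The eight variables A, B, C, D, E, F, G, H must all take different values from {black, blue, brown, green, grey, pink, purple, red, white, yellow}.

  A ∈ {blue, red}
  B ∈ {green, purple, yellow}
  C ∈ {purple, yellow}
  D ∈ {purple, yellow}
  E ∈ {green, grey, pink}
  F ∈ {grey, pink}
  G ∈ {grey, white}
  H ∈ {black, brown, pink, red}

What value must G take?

C and D between them cover only {purple, yellow} — a naked pair. Remove those values from B.
That leaves B = green. Strike green from E.
E and F between them cover only {grey, pink} — a naked pair. Remove those values from G, H.
So G = white.

white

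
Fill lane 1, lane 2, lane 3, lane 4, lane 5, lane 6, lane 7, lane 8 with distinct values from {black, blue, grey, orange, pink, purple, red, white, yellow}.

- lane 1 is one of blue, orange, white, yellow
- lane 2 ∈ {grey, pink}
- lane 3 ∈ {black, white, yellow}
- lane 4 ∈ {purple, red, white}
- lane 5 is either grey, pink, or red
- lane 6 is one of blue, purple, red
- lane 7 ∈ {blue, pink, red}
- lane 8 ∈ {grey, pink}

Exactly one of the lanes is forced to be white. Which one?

lane 4

lane 2 and lane 8 between them cover only {grey, pink} — a naked pair. Remove those values from lane 5, lane 7.
lane 5 must be red (only option left). Strike red from lane 4, lane 6, lane 7.
lane 7 has just one choice, so lane 7 = blue. Strike blue from lane 1, lane 6.
lane 6's domain is down to {purple}, so lane 6 = purple. Strike purple from lane 4.
So white goes to lane 4.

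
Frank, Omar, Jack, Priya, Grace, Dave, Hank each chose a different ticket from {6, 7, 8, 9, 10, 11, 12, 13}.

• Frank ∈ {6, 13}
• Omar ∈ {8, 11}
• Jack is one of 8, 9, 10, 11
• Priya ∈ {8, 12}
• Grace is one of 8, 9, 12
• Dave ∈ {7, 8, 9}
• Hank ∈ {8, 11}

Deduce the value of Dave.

7

Omar and Hank share exactly the 2 values {8, 11}; by pigeonhole those values go to them, so strike 8, 11 from Jack, Priya, Grace, Dave.
That leaves Priya = 12. Eliminate 12 elsewhere: Grace.
Grace's domain is down to {9}, so Grace = 9. Remove 9 from Jack, Dave.
So Dave = 7.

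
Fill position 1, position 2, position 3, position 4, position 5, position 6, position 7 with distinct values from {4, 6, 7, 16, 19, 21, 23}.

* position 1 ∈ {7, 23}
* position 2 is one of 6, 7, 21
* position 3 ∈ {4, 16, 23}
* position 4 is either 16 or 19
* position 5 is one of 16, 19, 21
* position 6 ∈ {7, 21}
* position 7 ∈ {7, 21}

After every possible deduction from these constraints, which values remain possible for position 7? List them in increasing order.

The 7 variables draw from only 7 values {4, 6, 7, 16, 19, 21, 23}, so each is used; only position 3 can be 4, hence position 3 = 4.
The 6 still-open variables draw from only 6 values {6, 7, 16, 19, 21, 23}, so each is used; only position 2 can be 6, hence position 2 = 6.
Among the 5 still-open variables, 23 fits only position 1 (and all 5 values in {7, 16, 19, 21, 23} must be used), so position 1 = 23.
position 6 and position 7 share exactly the 2 values {7, 21}; by pigeonhole those values go to them, so strike 7, 21 from position 5.
No further eliminations apply; position 7 can still be any of 7, 21.

7, 21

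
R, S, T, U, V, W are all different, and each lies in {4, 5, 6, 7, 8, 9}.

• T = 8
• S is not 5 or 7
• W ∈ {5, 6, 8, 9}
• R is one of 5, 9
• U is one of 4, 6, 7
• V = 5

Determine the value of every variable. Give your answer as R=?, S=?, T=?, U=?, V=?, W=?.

T has just one choice, so T = 8. So S, W can't be 8.
V has just one choice, so V = 5. Eliminate 5 elsewhere: R, W.
R must be 9 (only option left). Remove 9 from S, W.
W's domain is down to {6}, so W = 6. Eliminate 6 elsewhere: S, U.
S's domain is down to {4}, so S = 4. Strike 4 from U.
That leaves U = 7.

R=9, S=4, T=8, U=7, V=5, W=6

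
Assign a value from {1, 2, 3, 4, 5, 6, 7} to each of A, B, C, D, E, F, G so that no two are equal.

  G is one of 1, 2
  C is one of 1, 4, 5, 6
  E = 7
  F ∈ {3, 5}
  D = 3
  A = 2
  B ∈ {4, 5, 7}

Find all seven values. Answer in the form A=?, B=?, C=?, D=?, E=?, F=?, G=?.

A=2, B=4, C=6, D=3, E=7, F=5, G=1

A must be 2 (only option left). Eliminate 2 elsewhere: G.
D's domain is down to {3}, so D = 3. Remove 3 from F.
E's domain is down to {7}, so E = 7. So B can't be 7.
F must be 5 (only option left). Strike 5 from B, C.
G must be 1 (only option left). Remove 1 from C.
B's domain is down to {4}, so B = 4. Remove 4 from C.
C has just one choice, so C = 6.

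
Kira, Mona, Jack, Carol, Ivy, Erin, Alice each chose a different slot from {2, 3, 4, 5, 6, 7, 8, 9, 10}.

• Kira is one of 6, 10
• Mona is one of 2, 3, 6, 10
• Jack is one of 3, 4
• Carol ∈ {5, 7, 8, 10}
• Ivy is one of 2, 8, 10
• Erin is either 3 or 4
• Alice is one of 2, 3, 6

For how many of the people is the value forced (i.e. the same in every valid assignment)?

1

Jack and Erin share exactly the 2 values {3, 4}; by pigeonhole those values go to them, so strike 3, 4 from Mona, Alice.
Kira, Mona, Alice share exactly the 3 values {2, 6, 10}; by pigeonhole those values go to them, so strike 2, 6, 10 from Carol, Ivy.
Ivy's domain is down to {8}, so Ivy = 8. Eliminate 8 elsewhere: Carol.
Determined: Ivy=8. The other people each still have more than one consistent value. That makes 1.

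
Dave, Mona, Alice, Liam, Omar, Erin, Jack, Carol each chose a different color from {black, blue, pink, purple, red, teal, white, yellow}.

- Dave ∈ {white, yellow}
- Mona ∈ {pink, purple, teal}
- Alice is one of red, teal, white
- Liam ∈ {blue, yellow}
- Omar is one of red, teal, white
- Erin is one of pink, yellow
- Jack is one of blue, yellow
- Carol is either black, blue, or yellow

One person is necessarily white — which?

The 8 variables together cover exactly {black, blue, pink, purple, red, teal, white, yellow} — 8 values for 8 variables — and black appears only in Carol's list, so Carol = black.
The 7 still-open variables together cover exactly {blue, pink, purple, red, teal, white, yellow} — 7 values for 7 variables — and purple appears only in Mona's list, so Mona = purple.
The 6 still-open variables draw from only 6 values {blue, pink, red, teal, white, yellow}, so each is used; only Erin can be pink, hence Erin = pink.
Liam and Jack between them cover only {blue, yellow} — a naked pair. Remove those values from Dave.
So white goes to Dave.

Dave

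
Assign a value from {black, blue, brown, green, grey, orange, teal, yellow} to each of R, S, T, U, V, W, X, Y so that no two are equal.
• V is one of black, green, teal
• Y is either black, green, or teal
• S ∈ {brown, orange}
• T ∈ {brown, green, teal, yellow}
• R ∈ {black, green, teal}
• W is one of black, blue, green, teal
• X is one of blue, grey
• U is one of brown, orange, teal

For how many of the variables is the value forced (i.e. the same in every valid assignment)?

3

Among the 8 variables, grey fits only X (and all 8 values in {black, blue, brown, green, grey, orange, teal, yellow} must be used), so X = grey.
Among the 7 still-open variables, blue fits only W (and all 7 values in {black, blue, brown, green, orange, teal, yellow} must be used), so W = blue.
The 6 still-open variables draw from only 6 values {black, brown, green, orange, teal, yellow}, so each is used; only T can be yellow, hence T = yellow.
R, V, Y between them cover only {black, green, teal} — a naked triple. Remove those values from U.
Determined: T=yellow, W=blue, X=grey. The other variables each still have more than one consistent value. That makes 3.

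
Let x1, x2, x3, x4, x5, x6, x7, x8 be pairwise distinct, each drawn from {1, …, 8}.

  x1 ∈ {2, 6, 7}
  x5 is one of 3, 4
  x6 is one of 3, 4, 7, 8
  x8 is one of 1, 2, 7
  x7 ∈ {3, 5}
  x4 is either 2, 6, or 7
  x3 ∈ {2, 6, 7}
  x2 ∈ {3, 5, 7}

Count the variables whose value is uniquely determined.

Among the 8 variables, 1 fits only x8 (and all 8 values in {1, 2, 3, 4, 5, 6, 7, 8} must be used), so x8 = 1.
The 7 still-open variables together cover exactly {2, 3, 4, 5, 6, 7, 8} — 7 values for 7 variables — and 8 appears only in x6's list, so x6 = 8.
Among the 6 still-open variables, 4 fits only x5 (and all 6 values in {2, 3, 4, 5, 6, 7} must be used), so x5 = 4.
x1, x3, x4 share exactly the 3 values {2, 6, 7}; by pigeonhole those values go to them, so strike 2, 6, 7 from x2.
Determined: x5=4, x6=8, x8=1. The other variables each still have more than one consistent value. That makes 3.

3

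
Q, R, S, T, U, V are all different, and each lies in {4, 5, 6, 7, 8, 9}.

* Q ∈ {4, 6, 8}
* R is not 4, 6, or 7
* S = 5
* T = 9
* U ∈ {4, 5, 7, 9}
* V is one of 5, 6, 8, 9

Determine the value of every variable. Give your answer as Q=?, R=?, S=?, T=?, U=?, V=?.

Q=4, R=8, S=5, T=9, U=7, V=6

S must be 5 (only option left). Remove 5 from R, U, V.
T must be 9 (only option left). So R, U, V can't be 9.
R's domain is down to {8}, so R = 8. Eliminate 8 elsewhere: Q, V.
V's domain is down to {6}, so V = 6. So Q can't be 6.
Q has just one choice, so Q = 4. Remove 4 from U.
U's domain is down to {7}, so U = 7.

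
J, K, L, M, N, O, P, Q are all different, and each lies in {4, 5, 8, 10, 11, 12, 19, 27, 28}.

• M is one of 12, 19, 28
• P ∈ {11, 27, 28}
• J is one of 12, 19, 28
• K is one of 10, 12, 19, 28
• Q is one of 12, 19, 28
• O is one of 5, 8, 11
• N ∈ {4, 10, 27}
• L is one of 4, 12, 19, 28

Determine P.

11

J, M, Q between them cover only {12, 19, 28} — a naked triple. Remove those values from K, L, P.
K must be 10 (only option left). Remove 10 from N.
L must be 4 (only option left). So N can't be 4.
N has just one choice, so N = 27. Strike 27 from P.
So P = 11.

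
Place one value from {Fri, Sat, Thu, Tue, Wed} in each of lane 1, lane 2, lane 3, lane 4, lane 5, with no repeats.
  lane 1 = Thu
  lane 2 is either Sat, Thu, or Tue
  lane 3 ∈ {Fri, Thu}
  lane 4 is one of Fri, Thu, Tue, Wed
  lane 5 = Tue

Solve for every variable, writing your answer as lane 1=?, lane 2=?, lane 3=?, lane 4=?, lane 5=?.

lane 1 must be Thu (only option left). Eliminate Thu elsewhere: lane 2, lane 3, lane 4.
lane 3 must be Fri (only option left). Strike Fri from lane 4.
lane 5 has just one choice, so lane 5 = Tue. Eliminate Tue elsewhere: lane 2, lane 4.
That leaves lane 2 = Sat.
lane 4's domain is down to {Wed}, so lane 4 = Wed.

lane 1=Thu, lane 2=Sat, lane 3=Fri, lane 4=Wed, lane 5=Tue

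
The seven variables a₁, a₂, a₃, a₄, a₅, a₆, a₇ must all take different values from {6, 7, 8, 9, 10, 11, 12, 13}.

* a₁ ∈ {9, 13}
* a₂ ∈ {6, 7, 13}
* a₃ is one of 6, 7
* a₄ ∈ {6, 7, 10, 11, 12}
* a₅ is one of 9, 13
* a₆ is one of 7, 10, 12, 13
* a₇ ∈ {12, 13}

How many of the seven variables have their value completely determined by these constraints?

3

The 7 variables draw from only 7 values {6, 7, 9, 10, 11, 12, 13}, so each is used; only a₄ can be 11, hence a₄ = 11.
The 6 still-open variables draw from only 6 values {6, 7, 9, 10, 12, 13}, so each is used; only a₆ can be 10, hence a₆ = 10.
Among the 5 still-open variables, 12 fits only a₇ (and all 5 values in {6, 7, 9, 12, 13} must be used), so a₇ = 12.
a₁ and a₅ between them cover only {9, 13} — a naked pair. Remove those values from a₂.
Determined: a₄=11, a₆=10, a₇=12. The other variables each still have more than one consistent value. That makes 3.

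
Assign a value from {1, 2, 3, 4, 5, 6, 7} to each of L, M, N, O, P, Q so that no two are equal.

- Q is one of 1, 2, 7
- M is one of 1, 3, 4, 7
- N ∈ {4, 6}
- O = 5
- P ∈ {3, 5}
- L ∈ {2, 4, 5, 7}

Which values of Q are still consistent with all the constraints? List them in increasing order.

1, 2, 7

O must be 5 (only option left). Eliminate 5 elsewhere: L, P.
That leaves P = 3. So M can't be 3.
No further eliminations apply; Q can still be any of 1, 2, 7.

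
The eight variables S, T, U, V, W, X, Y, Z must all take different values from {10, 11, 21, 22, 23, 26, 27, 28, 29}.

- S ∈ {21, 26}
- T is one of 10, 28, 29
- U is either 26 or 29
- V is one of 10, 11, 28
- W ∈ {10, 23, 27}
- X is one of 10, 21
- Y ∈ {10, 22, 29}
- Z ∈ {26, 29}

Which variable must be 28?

T

U and Z share exactly the 2 values {26, 29}; by pigeonhole those values go to them, so strike 26, 29 from S, T, Y.
S's domain is down to {21}, so S = 21. Strike 21 from X.
X must be 10 (only option left). Strike 10 from T, V, W, Y.
So 28 goes to T.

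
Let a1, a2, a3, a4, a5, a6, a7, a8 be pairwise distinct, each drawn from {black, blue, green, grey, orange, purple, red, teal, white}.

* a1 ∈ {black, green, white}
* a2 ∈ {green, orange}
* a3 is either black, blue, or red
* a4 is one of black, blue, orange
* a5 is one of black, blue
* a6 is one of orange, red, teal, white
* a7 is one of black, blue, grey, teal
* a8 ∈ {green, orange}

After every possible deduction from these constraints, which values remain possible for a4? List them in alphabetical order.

The 8 variables together cover exactly {black, blue, green, grey, orange, red, teal, white} — 8 values for 8 variables — and grey appears only in a7's list, so a7 = grey.
Among the 7 still-open variables, teal fits only a6 (and all 7 values in {black, blue, green, orange, red, teal, white} must be used), so a6 = teal.
Among the 6 still-open variables, red fits only a3 (and all 6 values in {black, blue, green, orange, red, white} must be used), so a3 = red.
The 5 still-open variables draw from only 5 values {black, blue, green, orange, white}, so each is used; only a1 can be white, hence a1 = white.
The 2 variables a2 and a8 are confined to {green, orange}, which locks those values in; drop them from a4.
No further eliminations apply; a4 can still be any of black, blue.

black, blue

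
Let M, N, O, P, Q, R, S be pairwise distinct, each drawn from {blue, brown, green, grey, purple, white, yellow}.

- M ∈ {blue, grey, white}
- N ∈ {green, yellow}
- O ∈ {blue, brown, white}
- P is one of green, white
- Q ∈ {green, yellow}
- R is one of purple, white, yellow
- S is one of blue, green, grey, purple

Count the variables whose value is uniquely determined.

3

The 7 variables together cover exactly {blue, brown, green, grey, purple, white, yellow} — 7 values for 7 variables — and brown appears only in O's list, so O = brown.
The 2 variables N and Q are confined to {green, yellow}, which locks those values in; drop them from P, R, S.
P's domain is down to {white}, so P = white. Eliminate white elsewhere: M, R.
R must be purple (only option left). So S can't be purple.
Determined: O=brown, P=white, R=purple. The other variables each still have more than one consistent value. That makes 3.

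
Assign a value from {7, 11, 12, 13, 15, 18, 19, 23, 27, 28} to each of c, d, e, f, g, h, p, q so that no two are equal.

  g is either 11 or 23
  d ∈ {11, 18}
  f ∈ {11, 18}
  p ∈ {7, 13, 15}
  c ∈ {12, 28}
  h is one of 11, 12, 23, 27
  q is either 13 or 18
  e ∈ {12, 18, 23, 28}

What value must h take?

d and f share exactly the 2 values {11, 18}; by pigeonhole those values go to them, so strike 11, 18 from e, g, h, q.
That leaves g = 23. Strike 23 from e, h.
That leaves q = 13. So p can't be 13.
c and e between them cover only {12, 28} — a naked pair. Remove those values from h.
So h = 27.

27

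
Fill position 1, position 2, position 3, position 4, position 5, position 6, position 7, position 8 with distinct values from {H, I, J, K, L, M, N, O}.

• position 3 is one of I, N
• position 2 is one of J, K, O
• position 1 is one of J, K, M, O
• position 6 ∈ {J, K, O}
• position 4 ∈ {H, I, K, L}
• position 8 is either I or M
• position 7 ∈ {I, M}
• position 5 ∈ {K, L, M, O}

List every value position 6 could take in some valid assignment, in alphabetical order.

The 8 variables draw from only 8 values {H, I, J, K, L, M, N, O}, so each is used; only position 4 can be H, hence position 4 = H.
Among the 7 still-open variables, L fits only position 5 (and all 7 values in {I, J, K, L, M, N, O} must be used), so position 5 = L.
The 6 still-open variables draw from only 6 values {I, J, K, M, N, O}, so each is used; only position 3 can be N, hence position 3 = N.
The 2 variables position 7 and position 8 are confined to {I, M}, which locks those values in; drop them from position 1.
No further eliminations apply; position 6 can still be any of J, K, O.

J, K, O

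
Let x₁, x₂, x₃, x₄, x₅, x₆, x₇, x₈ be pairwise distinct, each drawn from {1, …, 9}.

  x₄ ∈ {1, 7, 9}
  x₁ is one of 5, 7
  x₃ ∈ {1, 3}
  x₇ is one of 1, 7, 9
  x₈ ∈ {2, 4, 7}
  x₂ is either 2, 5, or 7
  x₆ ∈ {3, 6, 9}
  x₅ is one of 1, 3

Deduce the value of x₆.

6

The 8 variables draw from only 8 values {1, 2, 3, 4, 5, 6, 7, 9}, so each is used; only x₈ can be 4, hence x₈ = 4.
Among the 7 still-open variables, 2 fits only x₂ (and all 7 values in {1, 2, 3, 5, 6, 7, 9} must be used), so x₂ = 2.
The 6 still-open variables together cover exactly {1, 3, 5, 6, 7, 9} — 6 values for 6 variables — and 5 appears only in x₁'s list, so x₁ = 5.
Among the 5 still-open variables, 6 fits only x₆ (and all 5 values in {1, 3, 6, 7, 9} must be used), so x₆ = 6.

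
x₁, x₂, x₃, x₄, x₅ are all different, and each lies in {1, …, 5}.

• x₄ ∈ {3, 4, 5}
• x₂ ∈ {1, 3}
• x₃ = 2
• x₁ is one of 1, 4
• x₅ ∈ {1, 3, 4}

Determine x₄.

5

x₃'s domain is down to {2}, so x₃ = 2.
Among the 4 still-open variables, 5 fits only x₄ (and all 4 values in {1, 3, 4, 5} must be used), so x₄ = 5.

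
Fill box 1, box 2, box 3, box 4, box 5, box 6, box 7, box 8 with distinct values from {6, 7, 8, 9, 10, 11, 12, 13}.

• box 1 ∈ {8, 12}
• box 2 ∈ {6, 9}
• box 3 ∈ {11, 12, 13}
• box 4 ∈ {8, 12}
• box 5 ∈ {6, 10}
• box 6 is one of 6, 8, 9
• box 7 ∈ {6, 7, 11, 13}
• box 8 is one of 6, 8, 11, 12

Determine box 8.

The 8 variables together cover exactly {6, 7, 8, 9, 10, 11, 12, 13} — 8 values for 8 variables — and 7 appears only in box 7's list, so box 7 = 7.
Among the 7 still-open variables, 10 fits only box 5 (and all 7 values in {6, 8, 9, 10, 11, 12, 13} must be used), so box 5 = 10.
Among the 6 still-open variables, 13 fits only box 3 (and all 6 values in {6, 8, 9, 11, 12, 13} must be used), so box 3 = 13.
The 5 still-open variables draw from only 5 values {6, 8, 9, 11, 12}, so each is used; only box 8 can be 11, hence box 8 = 11.

11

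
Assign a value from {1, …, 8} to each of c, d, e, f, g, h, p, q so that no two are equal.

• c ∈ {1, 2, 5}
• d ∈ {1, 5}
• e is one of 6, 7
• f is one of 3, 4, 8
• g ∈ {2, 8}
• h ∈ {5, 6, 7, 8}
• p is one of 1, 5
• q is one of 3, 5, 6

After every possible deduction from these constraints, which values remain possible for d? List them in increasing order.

1, 5

The 8 variables draw from only 8 values {1, 2, 3, 4, 5, 6, 7, 8}, so each is used; only f can be 4, hence f = 4.
Among the 7 still-open variables, 3 fits only q (and all 7 values in {1, 2, 3, 5, 6, 7, 8} must be used), so q = 3.
d and p share exactly the 2 values {1, 5}; by pigeonhole those values go to them, so strike 1, 5 from c, h.
c has just one choice, so c = 2. Remove 2 from g.
g has just one choice, so g = 8. Strike 8 from h.
No further eliminations apply; d can still be any of 1, 5.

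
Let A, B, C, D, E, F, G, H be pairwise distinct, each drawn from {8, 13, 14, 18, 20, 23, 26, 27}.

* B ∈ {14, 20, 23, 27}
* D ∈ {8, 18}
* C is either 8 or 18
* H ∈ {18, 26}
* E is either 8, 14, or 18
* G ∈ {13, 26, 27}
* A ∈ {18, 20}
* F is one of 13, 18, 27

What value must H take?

The 8 variables together cover exactly {8, 13, 14, 18, 20, 23, 26, 27} — 8 values for 8 variables — and 23 appears only in B's list, so B = 23.
The 7 still-open variables draw from only 7 values {8, 13, 14, 18, 20, 26, 27}, so each is used; only E can be 14, hence E = 14.
Among the 6 still-open variables, 20 fits only A (and all 6 values in {8, 13, 18, 20, 26, 27} must be used), so A = 20.
C and D between them cover only {8, 18} — a naked pair. Remove those values from F, H.
So H = 26.

26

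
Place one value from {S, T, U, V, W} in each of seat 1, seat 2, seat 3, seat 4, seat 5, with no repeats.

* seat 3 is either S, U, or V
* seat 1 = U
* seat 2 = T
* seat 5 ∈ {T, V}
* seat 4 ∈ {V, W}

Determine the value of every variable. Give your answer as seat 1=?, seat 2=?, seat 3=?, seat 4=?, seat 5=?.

seat 1 has just one choice, so seat 1 = U. Remove U from seat 3.
seat 2's domain is down to {T}, so seat 2 = T. Eliminate T elsewhere: seat 5.
That leaves seat 5 = V. So seat 3, seat 4 can't be V.
seat 3 must be S (only option left).
seat 4 must be W (only option left).

seat 1=U, seat 2=T, seat 3=S, seat 4=W, seat 5=V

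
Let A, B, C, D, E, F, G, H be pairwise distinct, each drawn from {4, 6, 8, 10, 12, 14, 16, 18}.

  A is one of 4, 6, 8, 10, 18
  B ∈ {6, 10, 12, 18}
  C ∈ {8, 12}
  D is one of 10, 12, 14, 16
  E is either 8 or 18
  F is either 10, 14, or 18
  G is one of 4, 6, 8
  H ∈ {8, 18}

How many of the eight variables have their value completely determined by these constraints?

3

The 8 variables together cover exactly {4, 6, 8, 10, 12, 14, 16, 18} — 8 values for 8 variables — and 16 appears only in D's list, so D = 16.
Among the 7 still-open variables, 14 fits only F (and all 7 values in {4, 6, 8, 10, 12, 14, 18} must be used), so F = 14.
E and H between them cover only {8, 18} — a naked pair. Remove those values from A, B, C, G.
C has just one choice, so C = 12. Remove 12 from B.
Determined: C=12, D=16, F=14. The other variables each still have more than one consistent value. That makes 3.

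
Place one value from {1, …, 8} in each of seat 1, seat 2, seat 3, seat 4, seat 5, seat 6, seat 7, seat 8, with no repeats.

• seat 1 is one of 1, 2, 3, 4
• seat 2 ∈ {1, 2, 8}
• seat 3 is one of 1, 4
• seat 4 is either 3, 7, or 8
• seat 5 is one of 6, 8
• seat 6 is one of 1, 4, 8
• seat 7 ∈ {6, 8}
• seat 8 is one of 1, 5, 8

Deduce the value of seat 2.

Among the 8 variables, 5 fits only seat 8 (and all 8 values in {1, 2, 3, 4, 5, 6, 7, 8} must be used), so seat 8 = 5.
Among the 7 still-open variables, 7 fits only seat 4 (and all 7 values in {1, 2, 3, 4, 6, 7, 8} must be used), so seat 4 = 7.
The 6 still-open variables together cover exactly {1, 2, 3, 4, 6, 8} — 6 values for 6 variables — and 3 appears only in seat 1's list, so seat 1 = 3.
Among the 5 still-open variables, 2 fits only seat 2 (and all 5 values in {1, 2, 4, 6, 8} must be used), so seat 2 = 2.

2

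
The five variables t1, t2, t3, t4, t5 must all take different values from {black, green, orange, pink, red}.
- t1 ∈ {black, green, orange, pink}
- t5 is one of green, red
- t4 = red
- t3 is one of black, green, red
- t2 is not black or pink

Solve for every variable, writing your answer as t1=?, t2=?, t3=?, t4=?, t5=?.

t4's domain is down to {red}, so t4 = red. So t2, t3, t5 can't be red.
t5 has just one choice, so t5 = green. Strike green from t1, t2, t3.
t2 has just one choice, so t2 = orange. So t1 can't be orange.
That leaves t3 = black. Strike black from t1.
t1 has just one choice, so t1 = pink.

t1=pink, t2=orange, t3=black, t4=red, t5=green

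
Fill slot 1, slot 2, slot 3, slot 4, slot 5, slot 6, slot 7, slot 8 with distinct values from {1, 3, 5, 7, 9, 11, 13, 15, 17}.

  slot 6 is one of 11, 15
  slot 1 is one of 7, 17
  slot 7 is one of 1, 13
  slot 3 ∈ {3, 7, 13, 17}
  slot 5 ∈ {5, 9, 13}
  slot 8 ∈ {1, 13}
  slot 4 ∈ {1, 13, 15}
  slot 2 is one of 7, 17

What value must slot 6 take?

11

slot 1 and slot 2 between them cover only {7, 17} — a naked pair. Remove those values from slot 3.
slot 7 and slot 8 share exactly the 2 values {1, 13}; by pigeonhole those values go to them, so strike 1, 13 from slot 3, slot 4, slot 5.
slot 3 has just one choice, so slot 3 = 3.
slot 4's domain is down to {15}, so slot 4 = 15. Strike 15 from slot 6.
So slot 6 = 11.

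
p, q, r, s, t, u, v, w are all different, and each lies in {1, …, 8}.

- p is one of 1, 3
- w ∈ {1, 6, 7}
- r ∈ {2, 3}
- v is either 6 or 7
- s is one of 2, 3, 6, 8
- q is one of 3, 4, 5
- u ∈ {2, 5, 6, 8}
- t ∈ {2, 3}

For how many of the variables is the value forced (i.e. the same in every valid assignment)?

4

The 8 variables together cover exactly {1, 2, 3, 4, 5, 6, 7, 8} — 8 values for 8 variables — and 4 appears only in q's list, so q = 4.
The 7 still-open variables together cover exactly {1, 2, 3, 5, 6, 7, 8} — 7 values for 7 variables — and 5 appears only in u's list, so u = 5.
Among the 6 still-open variables, 8 fits only s (and all 6 values in {1, 2, 3, 6, 7, 8} must be used), so s = 8.
r and t between them cover only {2, 3} — a naked pair. Remove those values from p.
That leaves p = 1. Eliminate 1 elsewhere: w.
Determined: p=1, q=4, s=8, u=5. The other variables each still have more than one consistent value. That makes 4.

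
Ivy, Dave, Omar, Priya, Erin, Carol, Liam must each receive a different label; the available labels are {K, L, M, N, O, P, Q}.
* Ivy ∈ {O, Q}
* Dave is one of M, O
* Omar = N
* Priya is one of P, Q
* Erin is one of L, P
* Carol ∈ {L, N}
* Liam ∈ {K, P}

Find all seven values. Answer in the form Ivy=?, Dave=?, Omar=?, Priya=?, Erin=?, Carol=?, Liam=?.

Omar's domain is down to {N}, so Omar = N. So Carol can't be N.
Carol's domain is down to {L}, so Carol = L. Remove L from Erin.
Erin must be P (only option left). Remove P from Priya, Liam.
That leaves Liam = K.
Priya's domain is down to {Q}, so Priya = Q. Strike Q from Ivy.
Ivy has just one choice, so Ivy = O. Remove O from Dave.
Dave's domain is down to {M}, so Dave = M.

Ivy=O, Dave=M, Omar=N, Priya=Q, Erin=P, Carol=L, Liam=K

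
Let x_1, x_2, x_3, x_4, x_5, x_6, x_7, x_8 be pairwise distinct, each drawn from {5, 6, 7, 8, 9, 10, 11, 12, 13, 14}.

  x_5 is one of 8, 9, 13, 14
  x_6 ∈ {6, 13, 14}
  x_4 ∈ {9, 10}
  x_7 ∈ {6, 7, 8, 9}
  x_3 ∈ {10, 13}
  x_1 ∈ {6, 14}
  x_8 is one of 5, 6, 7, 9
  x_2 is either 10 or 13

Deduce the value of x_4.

9

The 8 variables draw from only 8 values {5, 6, 7, 8, 9, 10, 13, 14}, so each is used; only x_8 can be 5, hence x_8 = 5.
The 7 still-open variables together cover exactly {6, 7, 8, 9, 10, 13, 14} — 7 values for 7 variables — and 7 appears only in x_7's list, so x_7 = 7.
Among the 6 still-open variables, 8 fits only x_5 (and all 6 values in {6, 8, 9, 10, 13, 14} must be used), so x_5 = 8.
The 5 still-open variables draw from only 5 values {6, 9, 10, 13, 14}, so each is used; only x_4 can be 9, hence x_4 = 9.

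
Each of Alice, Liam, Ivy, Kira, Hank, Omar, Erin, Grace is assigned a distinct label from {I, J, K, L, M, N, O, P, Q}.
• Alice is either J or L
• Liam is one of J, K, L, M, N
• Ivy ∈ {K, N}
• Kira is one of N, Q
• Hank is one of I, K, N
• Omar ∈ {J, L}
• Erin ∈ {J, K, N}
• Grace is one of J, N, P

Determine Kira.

Among the 8 variables, I fits only Hank (and all 8 values in {I, J, K, L, M, N, P, Q} must be used), so Hank = I.
Among the 7 still-open variables, M fits only Liam (and all 7 values in {J, K, L, M, N, P, Q} must be used), so Liam = M.
The 6 still-open variables together cover exactly {J, K, L, N, P, Q} — 6 values for 6 variables — and P appears only in Grace's list, so Grace = P.
Among the 5 still-open variables, Q fits only Kira (and all 5 values in {J, K, L, N, Q} must be used), so Kira = Q.

Q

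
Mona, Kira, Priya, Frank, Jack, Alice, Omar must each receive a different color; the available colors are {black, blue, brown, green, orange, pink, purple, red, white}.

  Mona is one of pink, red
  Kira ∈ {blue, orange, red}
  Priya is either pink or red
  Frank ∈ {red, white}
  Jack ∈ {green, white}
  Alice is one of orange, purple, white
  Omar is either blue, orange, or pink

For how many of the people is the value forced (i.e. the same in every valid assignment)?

The 7 variables together cover exactly {blue, green, orange, pink, purple, red, white} — 7 values for 7 variables — and green appears only in Jack's list, so Jack = green.
The 6 still-open variables together cover exactly {blue, orange, pink, purple, red, white} — 6 values for 6 variables — and purple appears only in Alice's list, so Alice = purple.
The 5 still-open variables draw from only 5 values {blue, orange, pink, red, white}, so each is used; only Frank can be white, hence Frank = white.
The 2 variables Mona and Priya are confined to {pink, red}, which locks those values in; drop them from Kira, Omar.
Determined: Frank=white, Jack=green, Alice=purple. The other people each still have more than one consistent value. That makes 3.

3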